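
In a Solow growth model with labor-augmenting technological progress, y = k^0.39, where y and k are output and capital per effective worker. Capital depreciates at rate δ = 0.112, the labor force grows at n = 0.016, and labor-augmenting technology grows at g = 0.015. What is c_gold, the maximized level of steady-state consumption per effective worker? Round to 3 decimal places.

Capital per effective worker breaks even when investment replaces (n + g + δ)·k; here n + g + δ = 0.143.
Golden rule sets MPK = n+g+δ: 0.39·k^(0.39−1) = 0.143, so k_gold = (0.39/0.143)^(1/0.61) ≈ 5.1798.
y_gold = 5.1798^0.39 ≈ 1.8992.
c_gold = y_gold − (n+g+δ)·k_gold = 1.8992 − 0.143·5.1798 ≈ 1.1585.

c_gold ≈ 1.159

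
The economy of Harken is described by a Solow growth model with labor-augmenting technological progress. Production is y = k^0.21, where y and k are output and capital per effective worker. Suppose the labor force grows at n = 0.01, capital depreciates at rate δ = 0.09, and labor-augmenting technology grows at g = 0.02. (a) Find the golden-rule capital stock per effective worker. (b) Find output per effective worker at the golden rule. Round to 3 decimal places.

The effective depreciation rate is n + g + δ = 0.01 + 0.02 + 0.09 = 0.12.
Maximizing c = f(k) − (n+g+δ)·k gives f'(k) = n+g+δ, i.e. 0.21·k^(0.21−1) = 0.12, so k_gold = (0.21/0.12)^(1/0.79) ≈ 2.0307.
y_gold = 2.0307^0.21 ≈ 1.1604.

(a) k_gold ≈ 2.031; (b) y_gold ≈ 1.160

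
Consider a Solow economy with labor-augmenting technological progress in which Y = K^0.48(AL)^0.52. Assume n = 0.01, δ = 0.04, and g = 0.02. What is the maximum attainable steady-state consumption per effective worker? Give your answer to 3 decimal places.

c_gold ≈ 3.075

Capital per effective worker breaks even when investment replaces (n + g + δ)·k; here n + g + δ = 0.07.
At the golden rule the marginal product of capital equals n+g+δ: 0.48·k^(0.48−1) = 0.07. Solving, k_gold = (0.48/0.07)^(1/0.52) ≈ 40.5478.
y_gold = 40.5478^0.48 ≈ 5.9132.
c_gold = y_gold − (n+g+δ)·k_gold = 5.9132 − 0.07·40.5478 ≈ 3.0749.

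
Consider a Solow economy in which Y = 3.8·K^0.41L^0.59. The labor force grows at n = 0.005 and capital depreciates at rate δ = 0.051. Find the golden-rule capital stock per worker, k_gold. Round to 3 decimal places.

The effective depreciation rate is n + δ = 0.005 + 0.051 = 0.056.
Maximizing c = f(k) − (n+δ)·k gives f'(k) = n+δ, i.e. 0.41·3.8·k^(0.41−1) = 0.056, so k_gold = (0.41·3.8/0.056)^(1/0.59) ≈ 280.6084.

k_gold ≈ 280.608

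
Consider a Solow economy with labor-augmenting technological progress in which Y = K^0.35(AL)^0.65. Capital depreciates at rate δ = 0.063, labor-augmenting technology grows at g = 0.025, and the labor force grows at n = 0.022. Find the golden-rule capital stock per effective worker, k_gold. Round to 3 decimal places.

k_gold ≈ 5.934

n + g + δ = 0.022 + 0.025 + 0.063 = 0.11.
Setting f'(k) = n+g+δ gives 0.35·k^(0.35−1) = 0.11, hence k_gold = (0.35/0.11)^(1/0.65) ≈ 5.9340.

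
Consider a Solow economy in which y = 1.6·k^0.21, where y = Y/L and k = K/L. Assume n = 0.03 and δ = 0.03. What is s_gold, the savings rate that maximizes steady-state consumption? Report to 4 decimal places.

s_gold = 0.2100

n + δ = 0.03 + 0.03 = 0.06.
At the golden rule MPK = n+δ, and in any Cobb-Douglas steady state s = (n+δ)·k/y = MPK·k/y = capital's share 0.21.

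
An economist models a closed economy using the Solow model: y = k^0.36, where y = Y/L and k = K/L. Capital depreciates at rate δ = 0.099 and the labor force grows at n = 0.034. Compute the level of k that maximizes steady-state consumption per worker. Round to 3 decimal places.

The effective depreciation rate is n + δ = 0.034 + 0.099 = 0.133.
Maximizing c = f(k) − (n+δ)·k gives f'(k) = n+δ, i.e. 0.36·k^(0.36−1) = 0.133, so k_gold = (0.36/0.133)^(1/0.64) ≈ 4.7392.

k_gold ≈ 4.739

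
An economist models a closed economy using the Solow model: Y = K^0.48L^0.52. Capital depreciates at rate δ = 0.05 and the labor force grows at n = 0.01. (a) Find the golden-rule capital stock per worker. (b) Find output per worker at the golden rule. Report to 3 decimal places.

Capital per worker breaks even when investment replaces (n + δ)·k; here n + δ = 0.06.
Golden rule sets MPK = n+δ: 0.48·k^(0.48−1) = 0.06, so k_gold = (0.48/0.06)^(1/0.52) ≈ 54.5395.
y_gold = 54.5395^0.48 ≈ 6.8174.

(a) k_gold ≈ 54.540; (b) y_gold ≈ 6.817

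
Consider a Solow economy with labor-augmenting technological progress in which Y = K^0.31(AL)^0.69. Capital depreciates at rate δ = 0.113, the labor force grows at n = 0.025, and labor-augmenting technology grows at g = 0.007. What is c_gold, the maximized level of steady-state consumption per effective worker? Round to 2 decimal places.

c_gold ≈ 0.97

Capital per effective worker breaks even when investment replaces (n + g + δ)·k; here n + g + δ = 0.145.
At the golden rule the marginal product of capital equals n+g+δ: 0.31·k^(0.31−1) = 0.145. Solving, k_gold = (0.31/0.145)^(1/0.69) ≈ 3.0078.
y_gold = 3.0078^0.31 ≈ 1.4069.
c_gold = y_gold − (n+g+δ)·k_gold = 1.4069 − 0.145·3.0078 ≈ 0.9707.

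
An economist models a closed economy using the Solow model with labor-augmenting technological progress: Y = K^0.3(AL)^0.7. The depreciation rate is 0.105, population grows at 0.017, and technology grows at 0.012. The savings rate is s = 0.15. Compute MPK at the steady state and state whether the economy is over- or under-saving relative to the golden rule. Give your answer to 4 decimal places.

n + g + δ = 0.017 + 0.012 + 0.105 = 0.134.
Steady-state k*: s·k^0.3 = 0.134·k gives k* = (0.15/0.134)^(1/0.7) ≈ 1.1748.
MPK = 0.3·1.1748^(-0.7) ≈ 0.2680.
MPK > n+g+δ = 0.134, so the economy is dynamically efficient (under-saving).

under-saving; MPK ≈ 0.2680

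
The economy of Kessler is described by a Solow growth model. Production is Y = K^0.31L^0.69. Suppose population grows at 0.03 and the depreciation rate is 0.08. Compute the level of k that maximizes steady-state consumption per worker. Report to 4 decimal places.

k_gold ≈ 4.4888

The effective depreciation rate is n + δ = 0.03 + 0.08 = 0.11.
Setting f'(k) = n+δ gives 0.31·k^(0.31−1) = 0.11, hence k_gold = (0.31/0.11)^(1/0.69) ≈ 4.4888.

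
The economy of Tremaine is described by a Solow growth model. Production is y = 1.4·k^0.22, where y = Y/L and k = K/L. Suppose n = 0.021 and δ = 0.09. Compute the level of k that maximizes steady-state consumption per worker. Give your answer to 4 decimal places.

k_gold ≈ 3.7003

n + δ = 0.021 + 0.09 = 0.111.
Setting f'(k) = n+δ gives 0.22·1.4·k^(0.22−1) = 0.111, hence k_gold = (0.22·1.4/0.111)^(1/0.78) ≈ 3.7003.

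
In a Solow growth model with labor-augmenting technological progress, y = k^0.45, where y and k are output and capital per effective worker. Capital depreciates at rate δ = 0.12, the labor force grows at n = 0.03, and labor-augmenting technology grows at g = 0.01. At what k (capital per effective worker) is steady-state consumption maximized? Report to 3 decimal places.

k_gold ≈ 6.554

n + g + δ = 0.03 + 0.01 + 0.12 = 0.16.
Setting f'(k) = n+g+δ gives 0.45·k^(0.45−1) = 0.16, hence k_gold = (0.45/0.16)^(1/0.55) ≈ 6.5544.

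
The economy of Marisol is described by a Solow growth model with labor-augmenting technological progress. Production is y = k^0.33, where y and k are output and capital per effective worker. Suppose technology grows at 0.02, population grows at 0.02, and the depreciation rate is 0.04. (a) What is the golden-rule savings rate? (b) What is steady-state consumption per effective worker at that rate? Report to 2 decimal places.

The effective depreciation rate is n + g + δ = 0.02 + 0.02 + 0.04 = 0.08.
For Cobb-Douglas, s_gold equals capital's share: s_gold = 0.33.
Setting f'(k) = n+g+δ gives 0.33·k^(0.33−1) = 0.08, hence k_gold = (0.33/0.08)^(1/0.67) ≈ 8.2898.
y_gold = 8.2898^0.33 ≈ 2.0096; c_gold = (1−0.33)·y_gold ≈ 1.3465.

(a) s_gold = 0.33; (b) c_gold ≈ 1.35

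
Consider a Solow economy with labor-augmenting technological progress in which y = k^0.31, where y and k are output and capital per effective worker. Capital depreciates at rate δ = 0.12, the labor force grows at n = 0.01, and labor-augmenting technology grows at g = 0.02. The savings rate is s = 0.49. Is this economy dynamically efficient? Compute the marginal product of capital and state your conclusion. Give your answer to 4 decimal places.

dynamically inefficient; MPK ≈ 0.0949

n + g + δ = 0.01 + 0.02 + 0.12 = 0.15.
Steady-state k*: s·k^0.31 = 0.15·k gives k* = (0.49/0.15)^(1/0.69) ≈ 5.5601.
MPK = 0.31·5.5601^(-0.69) ≈ 0.0949.
MPK < n+g+δ = 0.15, so the economy is dynamically inefficient (over-saving).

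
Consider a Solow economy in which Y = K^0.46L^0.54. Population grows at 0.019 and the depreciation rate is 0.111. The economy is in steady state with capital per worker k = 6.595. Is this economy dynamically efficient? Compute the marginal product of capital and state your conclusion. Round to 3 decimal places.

dynamically efficient; MPK ≈ 0.166

Capital per worker breaks even when investment replaces (n + δ)·k; here n + δ = 0.13.
MPK = 0.46·k^(0.46−1) = 0.46·6.595^(-0.54) ≈ 0.1661.
MPK > 0.13, so the economy is dynamically efficient (under-saving).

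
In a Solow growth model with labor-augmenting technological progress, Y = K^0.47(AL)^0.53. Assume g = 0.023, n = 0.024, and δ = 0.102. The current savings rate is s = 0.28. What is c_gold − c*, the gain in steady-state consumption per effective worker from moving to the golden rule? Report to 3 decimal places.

Δc ≈ 0.208

n + g + δ = 0.024 + 0.023 + 0.102 = 0.149.
Current steady state (s = 0.28): k* = (0.28/0.149)^(1/0.53) ≈ 3.2880, y* = 3.2880^0.47 ≈ 1.7497, c* = (1−0.28)·1.7497 ≈ 1.2598.
At the golden rule the marginal product of capital equals n+g+δ: 0.47·k^(0.47−1) = 0.149. Solving, k_gold = (0.47/0.149)^(1/0.53) ≈ 8.7366.
y_gold = 8.7366^0.47 ≈ 2.7697, c_gold = y_gold − 0.149·k_gold ≈ 1.4679.
Gain: Δc = 1.4679 − 1.2598 ≈ 0.2082.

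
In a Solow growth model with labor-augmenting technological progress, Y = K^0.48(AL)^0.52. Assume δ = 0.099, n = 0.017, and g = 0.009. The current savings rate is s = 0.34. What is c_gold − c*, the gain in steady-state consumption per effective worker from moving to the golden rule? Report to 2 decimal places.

Δc ≈ 0.14

The effective depreciation rate is n + g + δ = 0.017 + 0.009 + 0.099 = 0.125.
Current steady state (s = 0.34): k* = (0.34/0.125)^(1/0.52) ≈ 6.8503, y* = 6.8503^0.48 ≈ 2.5185, c* = (1−0.34)·2.5185 ≈ 1.6622.
Golden rule sets MPK = n+g+δ: 0.48·k^(0.48−1) = 0.125, so k_gold = (0.48/0.125)^(1/0.52) ≈ 13.2958.
y_gold = 13.2958^0.48 ≈ 3.4624, c_gold = y_gold − 0.125·k_gold ≈ 1.8005.
Gain: Δc = 1.8005 − 1.6622 ≈ 0.1383.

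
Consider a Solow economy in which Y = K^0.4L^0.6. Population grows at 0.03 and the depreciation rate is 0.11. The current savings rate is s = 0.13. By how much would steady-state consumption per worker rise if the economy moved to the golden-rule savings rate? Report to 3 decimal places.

Break-even investment rate: n + δ = 0.03 + 0.11 = 0.14.
Current steady state (s = 0.13): k* = (0.13/0.14)^(1/0.6) ≈ 0.8838, y* = 0.8838^0.4 ≈ 0.9518, c* = (1−0.13)·0.9518 ≈ 0.8281.
Golden rule sets MPK = n+δ: 0.4·k^(0.4−1) = 0.14, so k_gold = (0.4/0.14)^(1/0.6) ≈ 5.7529.
y_gold = 5.7529^0.4 ≈ 2.0135, c_gold = y_gold − 0.14·k_gold ≈ 1.2081.
Gain: Δc = 1.2081 − 0.8281 ≈ 0.3800.

Δc ≈ 0.380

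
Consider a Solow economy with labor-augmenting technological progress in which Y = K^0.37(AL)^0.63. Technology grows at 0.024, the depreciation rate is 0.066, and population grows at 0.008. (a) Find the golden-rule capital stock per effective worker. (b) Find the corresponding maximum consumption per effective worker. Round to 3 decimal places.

Capital per effective worker breaks even when investment replaces (n + g + δ)·k; here n + g + δ = 0.098.
At the golden rule the marginal product of capital equals n+g+δ: 0.37·k^(0.37−1) = 0.098. Solving, k_gold = (0.37/0.098)^(1/0.63) ≈ 8.2382.
y_gold = 8.2382^0.37 ≈ 2.1820; c_gold = y_gold − 0.098·k_gold ≈ 1.3747.

(a) k_gold ≈ 8.238; (b) c_gold ≈ 1.375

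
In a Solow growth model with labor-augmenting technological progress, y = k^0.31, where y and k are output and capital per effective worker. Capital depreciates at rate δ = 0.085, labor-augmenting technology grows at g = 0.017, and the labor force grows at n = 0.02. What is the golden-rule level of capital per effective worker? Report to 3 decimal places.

k_gold ≈ 3.863

The effective depreciation rate is n + g + δ = 0.02 + 0.017 + 0.085 = 0.122.
Golden rule sets MPK = n+g+δ: 0.31·k^(0.31−1) = 0.122, so k_gold = (0.31/0.122)^(1/0.69) ≈ 3.8633.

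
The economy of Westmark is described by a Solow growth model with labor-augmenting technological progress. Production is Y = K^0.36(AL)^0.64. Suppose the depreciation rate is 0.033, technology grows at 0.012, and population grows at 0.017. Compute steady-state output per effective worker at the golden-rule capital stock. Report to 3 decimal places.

Capital per effective worker breaks even when investment replaces (n + g + δ)·k; here n + g + δ = 0.062.
Golden rule sets MPK = n+g+δ: 0.36·k^(0.36−1) = 0.062, so k_gold = (0.36/0.062)^(1/0.64) ≈ 15.6175.
Output: y_gold = k_gold^0.36 = 15.6175^0.36 ≈ 2.6897.

y_gold ≈ 2.690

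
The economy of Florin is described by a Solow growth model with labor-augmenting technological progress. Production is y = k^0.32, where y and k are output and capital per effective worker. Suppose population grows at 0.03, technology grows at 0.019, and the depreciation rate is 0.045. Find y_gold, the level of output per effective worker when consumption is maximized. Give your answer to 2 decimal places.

Capital per effective worker breaks even when investment replaces (n + g + δ)·k; here n + g + δ = 0.094.
Maximizing c = f(k) − (n+g+δ)·k gives f'(k) = n+g+δ, i.e. 0.32·k^(0.32−1) = 0.094, so k_gold = (0.32/0.094)^(1/0.68) ≈ 6.0588.
Output: y_gold = k_gold^0.32 = 6.0588^0.32 ≈ 1.7798.

y_gold ≈ 1.78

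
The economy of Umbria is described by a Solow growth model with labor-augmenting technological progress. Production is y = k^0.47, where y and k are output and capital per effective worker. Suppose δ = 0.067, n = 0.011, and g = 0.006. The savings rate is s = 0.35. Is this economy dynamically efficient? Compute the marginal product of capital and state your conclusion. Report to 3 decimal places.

n + g + δ = 0.011 + 0.006 + 0.067 = 0.084.
Steady-state k*: s·k^0.47 = 0.084·k gives k* = (0.35/0.084)^(1/0.53) ≈ 14.7711.
MPK = 0.47·14.7711^(-0.53) ≈ 0.1128.
MPK > n+g+δ = 0.084, so the economy is dynamically efficient (under-saving).

dynamically efficient; MPK ≈ 0.113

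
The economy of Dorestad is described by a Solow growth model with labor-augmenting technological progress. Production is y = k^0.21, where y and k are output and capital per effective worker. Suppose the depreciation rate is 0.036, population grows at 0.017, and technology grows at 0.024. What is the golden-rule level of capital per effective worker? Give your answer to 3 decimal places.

k_gold ≈ 3.561

The effective depreciation rate is n + g + δ = 0.017 + 0.024 + 0.036 = 0.077.
Maximizing c = f(k) − (n+g+δ)·k gives f'(k) = n+g+δ, i.e. 0.21·k^(0.21−1) = 0.077, so k_gold = (0.21/0.077)^(1/0.79) ≈ 3.5609.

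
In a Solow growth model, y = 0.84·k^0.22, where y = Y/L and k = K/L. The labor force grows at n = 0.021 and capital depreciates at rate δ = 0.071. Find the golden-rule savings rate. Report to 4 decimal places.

n + δ = 0.021 + 0.071 = 0.092.
At the golden rule MPK = n+δ, and in any Cobb-Douglas steady state s = (n+δ)·k/y = MPK·k/y = capital's share 0.22.

s_gold = 0.2200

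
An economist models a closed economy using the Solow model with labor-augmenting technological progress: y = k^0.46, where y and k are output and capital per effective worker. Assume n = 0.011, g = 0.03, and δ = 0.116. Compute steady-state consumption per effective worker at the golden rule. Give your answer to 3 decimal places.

c_gold ≈ 1.349

Capital per effective worker breaks even when investment replaces (n + g + δ)·k; here n + g + δ = 0.157.
Golden rule sets MPK = n+g+δ: 0.46·k^(0.46−1) = 0.157, so k_gold = (0.46/0.157)^(1/0.54) ≈ 7.3207.
y_gold = 7.3207^0.46 ≈ 2.4986.
c_gold = y_gold − (n+g+δ)·k_gold = 2.4986 − 0.157·7.3207 ≈ 1.3492.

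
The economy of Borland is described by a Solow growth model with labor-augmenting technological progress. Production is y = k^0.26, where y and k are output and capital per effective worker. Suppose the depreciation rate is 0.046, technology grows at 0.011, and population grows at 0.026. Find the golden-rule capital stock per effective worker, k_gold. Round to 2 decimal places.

Capital per effective worker breaks even when investment replaces (n + g + δ)·k; here n + g + δ = 0.083.
Golden rule sets MPK = n+g+δ: 0.26·k^(0.26−1) = 0.083, so k_gold = (0.26/0.083)^(1/0.74) ≈ 4.6787.

k_gold ≈ 4.68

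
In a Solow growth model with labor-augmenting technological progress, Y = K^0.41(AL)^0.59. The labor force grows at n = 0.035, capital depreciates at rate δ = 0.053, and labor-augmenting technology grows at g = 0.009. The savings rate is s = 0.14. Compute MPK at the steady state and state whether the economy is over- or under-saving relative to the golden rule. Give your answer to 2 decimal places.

under-saving; MPK ≈ 0.28

Capital per effective worker breaks even when investment replaces (n + g + δ)·k; here n + g + δ = 0.097.
Steady-state k*: s·k^0.41 = 0.097·k gives k* = (0.14/0.097)^(1/0.59) ≈ 1.8625.
MPK = 0.41·1.8625^(-0.59) ≈ 0.2841.
MPK > n+g+δ = 0.097, so the economy is dynamically efficient (under-saving).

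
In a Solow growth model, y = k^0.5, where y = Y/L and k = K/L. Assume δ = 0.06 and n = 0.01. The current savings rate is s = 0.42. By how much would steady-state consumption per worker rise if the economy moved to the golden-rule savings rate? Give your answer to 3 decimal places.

Break-even investment rate: n + δ = 0.01 + 0.06 = 0.07.
Current steady state (s = 0.42): k* = (0.42/0.07)^(1/0.5) ≈ 36.0000, y* = 36.0000^0.5 ≈ 6.0000, c* = (1−0.42)·6.0000 ≈ 3.4800.
Maximizing c = f(k) − (n+δ)·k gives f'(k) = n+δ, i.e. 0.5·k^(0.5−1) = 0.07, so k_gold = (0.5/0.07)^(1/0.5) ≈ 51.0204.
y_gold = 51.0204^0.5 ≈ 7.1429, c_gold = y_gold − 0.07·k_gold ≈ 3.5714.
Gain: Δc = 3.5714 − 3.4800 ≈ 0.0914.

Δc ≈ 0.091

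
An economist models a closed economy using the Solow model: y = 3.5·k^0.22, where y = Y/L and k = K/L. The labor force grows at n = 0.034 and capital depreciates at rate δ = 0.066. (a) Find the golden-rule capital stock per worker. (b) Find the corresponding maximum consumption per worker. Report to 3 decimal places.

Capital per worker breaks even when investment replaces (n + δ)·k; here n + δ = 0.1.
Maximizing c = f(k) − (n+δ)·k gives f'(k) = n+δ, i.e. 0.22·3.5·k^(0.22−1) = 0.1, so k_gold = (0.22·3.5/0.1)^(1/0.78) ≈ 13.6939.
y_gold = 3.5·13.6939^0.22 ≈ 6.2245; c_gold = y_gold − 0.1·k_gold ≈ 4.8551.

(a) k_gold ≈ 13.694; (b) c_gold ≈ 4.855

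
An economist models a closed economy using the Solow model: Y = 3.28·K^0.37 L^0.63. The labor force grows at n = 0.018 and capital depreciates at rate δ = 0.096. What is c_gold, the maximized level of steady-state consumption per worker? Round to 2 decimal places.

c_gold ≈ 8.29

Break-even investment rate: n + δ = 0.018 + 0.096 = 0.114.
Setting f'(k) = n+δ gives 0.37·3.28·k^(0.37−1) = 0.114, hence k_gold = (0.37·3.28/0.114)^(1/0.63) ≈ 42.7002.
y_gold = 3.28·42.7002^0.37 ≈ 13.1563.
c_gold = y_gold − (n+δ)·k_gold = 13.1563 − 0.114·42.7002 ≈ 8.2885.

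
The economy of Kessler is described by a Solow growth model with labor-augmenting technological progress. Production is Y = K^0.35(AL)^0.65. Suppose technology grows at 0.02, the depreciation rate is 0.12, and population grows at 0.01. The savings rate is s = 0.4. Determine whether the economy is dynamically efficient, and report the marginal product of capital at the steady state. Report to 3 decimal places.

Capital per effective worker breaks even when investment replaces (n + g + δ)·k; here n + g + δ = 0.15.
Steady-state k*: s·k^0.35 = 0.15·k gives k* = (0.4/0.15)^(1/0.65) ≈ 4.5221.
MPK = 0.35·4.5221^(-0.65) ≈ 0.1312.
MPK < n+g+δ = 0.15, so the economy is dynamically inefficient (over-saving).

dynamically inefficient; MPK ≈ 0.131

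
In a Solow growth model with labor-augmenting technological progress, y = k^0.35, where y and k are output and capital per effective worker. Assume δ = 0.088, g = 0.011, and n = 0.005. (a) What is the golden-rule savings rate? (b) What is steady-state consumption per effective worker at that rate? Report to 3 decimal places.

(a) s_gold = 0.350; (b) c_gold ≈ 1.249

The effective depreciation rate is n + g + δ = 0.005 + 0.011 + 0.088 = 0.104.
For Cobb-Douglas, s_gold equals capital's share: s_gold = 0.35.
Setting f'(k) = n+g+δ gives 0.35·k^(0.35−1) = 0.104, hence k_gold = (0.35/0.104)^(1/0.65) ≈ 6.4688.
y_gold = 6.4688^0.35 ≈ 1.9222; c_gold = (1−0.35)·y_gold ≈ 1.2494.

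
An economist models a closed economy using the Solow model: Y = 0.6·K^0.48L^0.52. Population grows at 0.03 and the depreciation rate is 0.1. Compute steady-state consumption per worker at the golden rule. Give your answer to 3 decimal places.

c_gold ≈ 0.650

Capital per worker breaks even when investment replaces (n + δ)·k; here n + δ = 0.13.
Setting f'(k) = n+δ gives 0.48·0.6·k^(0.48−1) = 0.13, hence k_gold = (0.48·0.6/0.13)^(1/0.52) ≈ 4.6166.
y_gold = 0.6·4.6166^0.48 ≈ 1.2503.
c_gold = y_gold − (n+δ)·k_gold = 1.2503 − 0.13·4.6166 ≈ 0.6502.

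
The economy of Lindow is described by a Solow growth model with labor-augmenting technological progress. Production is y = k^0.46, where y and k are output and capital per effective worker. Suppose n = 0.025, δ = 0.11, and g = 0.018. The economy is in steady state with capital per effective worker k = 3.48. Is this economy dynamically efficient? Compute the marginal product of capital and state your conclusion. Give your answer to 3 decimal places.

dynamically efficient; MPK ≈ 0.235

Break-even investment rate: n + g + δ = 0.025 + 0.018 + 0.11 = 0.153.
MPK = 0.46·k^(0.46−1) = 0.46·3.48^(-0.54) ≈ 0.2346.
MPK > 0.153, so the economy is dynamically efficient (under-saving).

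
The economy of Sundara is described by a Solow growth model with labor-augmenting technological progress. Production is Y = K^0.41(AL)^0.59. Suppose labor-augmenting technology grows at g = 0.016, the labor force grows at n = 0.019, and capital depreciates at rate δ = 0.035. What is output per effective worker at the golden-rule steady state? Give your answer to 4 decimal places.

Capital per effective worker breaks even when investment replaces (n + g + δ)·k; here n + g + δ = 0.07.
Maximizing c = f(k) − (n+g+δ)·k gives f'(k) = n+g+δ, i.e. 0.41·k^(0.41−1) = 0.07, so k_gold = (0.41/0.07)^(1/0.59) ≈ 20.0061.
Output: y_gold = k_gold^0.41 = 20.0061^0.41 ≈ 3.4157.

y_gold ≈ 3.4157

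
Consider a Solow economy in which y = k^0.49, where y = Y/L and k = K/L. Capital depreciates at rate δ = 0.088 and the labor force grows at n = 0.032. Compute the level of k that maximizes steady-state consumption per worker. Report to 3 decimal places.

The effective depreciation rate is n + δ = 0.032 + 0.088 = 0.12.
Golden rule sets MPK = n+δ: 0.49·k^(0.49−1) = 0.12, so k_gold = (0.49/0.12)^(1/0.51) ≈ 15.7786.

k_gold ≈ 15.779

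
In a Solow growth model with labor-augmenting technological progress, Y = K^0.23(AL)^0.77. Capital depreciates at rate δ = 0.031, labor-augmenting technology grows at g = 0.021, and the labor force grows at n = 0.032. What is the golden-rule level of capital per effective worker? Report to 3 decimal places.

k_gold ≈ 3.699

n + g + δ = 0.032 + 0.021 + 0.031 = 0.084.
At the golden rule the marginal product of capital equals n+g+δ: 0.23·k^(0.23−1) = 0.084. Solving, k_gold = (0.23/0.084)^(1/0.77) ≈ 3.6993.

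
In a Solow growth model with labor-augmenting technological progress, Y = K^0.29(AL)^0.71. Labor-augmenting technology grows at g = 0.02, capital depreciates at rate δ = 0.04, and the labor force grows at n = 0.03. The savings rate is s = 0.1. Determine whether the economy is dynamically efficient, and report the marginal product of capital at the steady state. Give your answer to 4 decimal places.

Capital per effective worker breaks even when investment replaces (n + g + δ)·k; here n + g + δ = 0.09.
Steady-state k*: s·k^0.29 = 0.09·k gives k* = (0.1/0.09)^(1/0.71) ≈ 1.1600.
MPK = 0.29·1.1600^(-0.71) ≈ 0.2610.
MPK > n+g+δ = 0.09, so the economy is dynamically efficient (under-saving).

dynamically efficient; MPK ≈ 0.2610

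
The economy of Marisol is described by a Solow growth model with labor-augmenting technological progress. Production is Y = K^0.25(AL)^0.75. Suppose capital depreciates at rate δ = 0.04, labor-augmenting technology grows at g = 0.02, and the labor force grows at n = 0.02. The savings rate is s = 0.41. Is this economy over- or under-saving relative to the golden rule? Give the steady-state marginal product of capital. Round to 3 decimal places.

over-saving; MPK ≈ 0.049

The effective depreciation rate is n + g + δ = 0.02 + 0.02 + 0.04 = 0.08.
Steady-state k*: s·k^0.25 = 0.08·k gives k* = (0.41/0.08)^(1/0.75) ≈ 8.8361.
MPK = 0.25·8.8361^(-0.75) ≈ 0.0488.
MPK < n+g+δ = 0.08, so the economy is dynamically inefficient (over-saving).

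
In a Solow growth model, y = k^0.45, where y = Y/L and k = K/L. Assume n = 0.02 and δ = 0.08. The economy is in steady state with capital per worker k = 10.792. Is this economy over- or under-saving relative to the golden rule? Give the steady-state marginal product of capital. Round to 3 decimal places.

The effective depreciation rate is n + δ = 0.02 + 0.08 = 0.1.
MPK = 0.45·k^(0.45−1) = 0.45·10.792^(-0.55) ≈ 0.1216.
MPK > 0.1, so the economy is dynamically efficient (under-saving).

under-saving; MPK ≈ 0.122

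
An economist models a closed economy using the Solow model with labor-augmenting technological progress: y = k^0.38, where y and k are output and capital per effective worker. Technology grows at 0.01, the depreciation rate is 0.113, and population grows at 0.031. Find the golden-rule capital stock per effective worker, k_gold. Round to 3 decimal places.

k_gold ≈ 4.292

Capital per effective worker breaks even when investment replaces (n + g + δ)·k; here n + g + δ = 0.154.
Maximizing c = f(k) − (n+g+δ)·k gives f'(k) = n+g+δ, i.e. 0.38·k^(0.38−1) = 0.154, so k_gold = (0.38/0.154)^(1/0.62) ≈ 4.2922.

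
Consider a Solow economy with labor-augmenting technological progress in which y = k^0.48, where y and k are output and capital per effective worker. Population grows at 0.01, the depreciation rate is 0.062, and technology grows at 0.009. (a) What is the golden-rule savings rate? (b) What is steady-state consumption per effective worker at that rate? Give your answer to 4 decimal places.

(a) s_gold = 0.4800; (b) c_gold ≈ 2.6873

Capital per effective worker breaks even when investment replaces (n + g + δ)·k; here n + g + δ = 0.081.
For Cobb-Douglas, s_gold equals capital's share: s_gold = 0.48.
At the golden rule the marginal product of capital equals n+g+δ: 0.48·k^(0.48−1) = 0.081. Solving, k_gold = (0.48/0.081)^(1/0.52) ≈ 30.6245.
y_gold = 30.6245^0.48 ≈ 5.1679; c_gold = (1−0.48)·y_gold ≈ 2.6873.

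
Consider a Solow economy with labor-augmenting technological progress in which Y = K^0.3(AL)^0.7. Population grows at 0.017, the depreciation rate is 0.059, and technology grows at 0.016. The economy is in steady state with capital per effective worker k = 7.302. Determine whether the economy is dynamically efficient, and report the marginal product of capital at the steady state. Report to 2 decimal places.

dynamically inefficient; MPK ≈ 0.07

The effective depreciation rate is n + g + δ = 0.017 + 0.016 + 0.059 = 0.092.
MPK = 0.3·k^(0.3−1) = 0.3·7.302^(-0.7) ≈ 0.0746.
MPK < 0.092, so the economy is dynamically inefficient (over-saving).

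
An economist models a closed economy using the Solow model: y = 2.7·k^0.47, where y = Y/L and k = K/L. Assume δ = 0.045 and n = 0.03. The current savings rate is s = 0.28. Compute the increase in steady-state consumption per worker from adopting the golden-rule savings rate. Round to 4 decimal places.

n + δ = 0.03 + 0.045 = 0.075.
Current steady state (s = 0.28): k* = (0.28·2.7/0.075)^(1/0.53) ≈ 78.2207, y* = 2.7·78.2207^0.47 ≈ 20.9520, c* = (1−0.28)·20.9520 ≈ 15.0854.
Golden rule sets MPK = n+δ: 0.47·2.7·k^(0.47−1) = 0.075, so k_gold = (0.47·2.7/0.075)^(1/0.53) ≈ 207.8435.
y_gold = 2.7·207.8435^0.47 ≈ 33.1665, c_gold = y_gold − 0.075·k_gold ≈ 17.5783.
Gain: Δc = 17.5783 − 15.0854 ≈ 2.4928.

Δc ≈ 2.4928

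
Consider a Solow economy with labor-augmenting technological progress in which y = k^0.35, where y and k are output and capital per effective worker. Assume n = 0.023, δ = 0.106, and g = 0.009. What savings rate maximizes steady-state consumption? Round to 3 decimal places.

s_gold = 0.350

n + g + δ = 0.023 + 0.009 + 0.106 = 0.138.
At the golden rule MPK = n+g+δ, and in any Cobb-Douglas steady state s = (n+g+δ)·k/y = MPK·k/y = capital's share 0.35.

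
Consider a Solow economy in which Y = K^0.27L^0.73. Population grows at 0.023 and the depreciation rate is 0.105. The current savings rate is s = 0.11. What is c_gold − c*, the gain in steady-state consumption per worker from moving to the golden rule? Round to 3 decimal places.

The effective depreciation rate is n + δ = 0.023 + 0.105 = 0.128.
Current steady state (s = 0.11): k* = (0.11/0.128)^(1/0.73) ≈ 0.8125, y* = 0.8125^0.27 ≈ 0.9455, c* = (1−0.11)·0.9455 ≈ 0.8415.
At the golden rule the marginal product of capital equals n+δ: 0.27·k^(0.27−1) = 0.128. Solving, k_gold = (0.27/0.128)^(1/0.73) ≈ 2.7800.
y_gold = 2.7800^0.27 ≈ 1.3179, c_gold = y_gold − 0.128·k_gold ≈ 0.9621.
Gain: Δc = 0.9621 − 0.8415 ≈ 0.1206.

Δc ≈ 0.121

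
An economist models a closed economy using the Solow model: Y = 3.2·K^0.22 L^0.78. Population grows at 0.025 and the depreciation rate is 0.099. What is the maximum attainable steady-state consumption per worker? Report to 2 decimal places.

Capital per worker breaks even when investment replaces (n + δ)·k; here n + δ = 0.124.
Setting f'(k) = n+δ gives 0.22·3.2·k^(0.22−1) = 0.124, hence k_gold = (0.22·3.2/0.124)^(1/0.78) ≈ 9.2653.
y_gold = 3.2·9.2653^0.22 ≈ 5.2223.
c_gold = y_gold − (n+δ)·k_gold = 5.2223 − 0.124·9.2653 ≈ 4.0734.

c_gold ≈ 4.07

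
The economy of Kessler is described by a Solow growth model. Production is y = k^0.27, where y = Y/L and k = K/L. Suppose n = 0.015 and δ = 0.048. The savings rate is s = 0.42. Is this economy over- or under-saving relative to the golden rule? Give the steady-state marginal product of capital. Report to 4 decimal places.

Capital per worker breaks even when investment replaces (n + δ)·k; here n + δ = 0.063.
Steady-state k*: s·k^0.27 = 0.063·k gives k* = (0.42/0.063)^(1/0.73) ≈ 13.4475.
MPK = 0.27·13.4475^(-0.73) ≈ 0.0405.
MPK < n+δ = 0.063, so the economy is dynamically inefficient (over-saving).

over-saving; MPK ≈ 0.0405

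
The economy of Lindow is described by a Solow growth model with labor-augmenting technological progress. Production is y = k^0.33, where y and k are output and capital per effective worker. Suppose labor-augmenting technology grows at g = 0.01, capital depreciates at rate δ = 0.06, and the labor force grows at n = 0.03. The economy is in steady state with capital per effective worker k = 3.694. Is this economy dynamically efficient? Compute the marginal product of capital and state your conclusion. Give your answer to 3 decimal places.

dynamically efficient; MPK ≈ 0.137

n + g + δ = 0.03 + 0.01 + 0.06 = 0.1.
MPK = 0.33·k^(0.33−1) = 0.33·3.694^(-0.67) ≈ 0.1375.
MPK > 0.1, so the economy is dynamically efficient (under-saving).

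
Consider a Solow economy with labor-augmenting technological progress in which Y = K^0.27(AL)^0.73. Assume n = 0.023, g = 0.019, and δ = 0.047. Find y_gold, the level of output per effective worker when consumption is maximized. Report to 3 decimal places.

y_gold ≈ 1.508

The effective depreciation rate is n + g + δ = 0.023 + 0.019 + 0.047 = 0.089.
Maximizing c = f(k) − (n+g+δ)·k gives f'(k) = n+g+δ, i.e. 0.27·k^(0.27−1) = 0.089, so k_gold = (0.27/0.089)^(1/0.73) ≈ 4.5734.
Output: y_gold = k_gold^0.27 = 4.5734^0.27 ≈ 1.5075.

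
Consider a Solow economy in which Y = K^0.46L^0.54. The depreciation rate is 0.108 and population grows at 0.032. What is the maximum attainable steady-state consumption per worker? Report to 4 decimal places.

c_gold ≈ 1.4876

n + δ = 0.032 + 0.108 = 0.14.
At the golden rule the marginal product of capital equals n+δ: 0.46·k^(0.46−1) = 0.14. Solving, k_gold = (0.46/0.14)^(1/0.54) ≈ 9.0515.
y_gold = 9.0515^0.46 ≈ 2.7548.
c_gold = y_gold − (n+δ)·k_gold = 2.7548 − 0.14·9.0515 ≈ 1.4876.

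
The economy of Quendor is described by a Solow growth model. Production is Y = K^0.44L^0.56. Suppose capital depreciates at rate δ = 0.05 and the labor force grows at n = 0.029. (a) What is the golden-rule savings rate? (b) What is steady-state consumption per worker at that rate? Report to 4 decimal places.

Capital per worker breaks even when investment replaces (n + δ)·k; here n + δ = 0.079.
For Cobb-Douglas, s_gold equals capital's share: s_gold = 0.44.
Setting f'(k) = n+δ gives 0.44·k^(0.44−1) = 0.079, hence k_gold = (0.44/0.079)^(1/0.56) ≈ 21.4700.
y_gold = 21.4700^0.44 ≈ 3.8548; c_gold = (1−0.44)·y_gold ≈ 2.1587.

(a) s_gold = 0.4400; (b) c_gold ≈ 2.1587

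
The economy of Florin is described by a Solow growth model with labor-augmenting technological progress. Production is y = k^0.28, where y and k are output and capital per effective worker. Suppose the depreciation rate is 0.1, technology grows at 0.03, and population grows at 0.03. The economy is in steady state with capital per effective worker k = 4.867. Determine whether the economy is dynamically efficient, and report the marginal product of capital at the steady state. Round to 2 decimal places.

dynamically inefficient; MPK ≈ 0.09

Break-even investment rate: n + g + δ = 0.03 + 0.03 + 0.1 = 0.16.
MPK = 0.28·k^(0.28−1) = 0.28·4.867^(-0.72) ≈ 0.0896.
MPK < 0.16, so the economy is dynamically inefficient (over-saving).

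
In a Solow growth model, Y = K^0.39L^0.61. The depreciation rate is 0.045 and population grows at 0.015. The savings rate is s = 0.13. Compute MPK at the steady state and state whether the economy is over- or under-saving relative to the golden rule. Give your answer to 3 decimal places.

The effective depreciation rate is n + δ = 0.015 + 0.045 = 0.06.
Steady-state k*: s·k^0.39 = 0.06·k gives k* = (0.13/0.06)^(1/0.61) ≈ 3.5520.
MPK = 0.39·3.5520^(-0.61) ≈ 0.1800.
MPK > n+δ = 0.06, so the economy is dynamically efficient (under-saving).

under-saving; MPK ≈ 0.180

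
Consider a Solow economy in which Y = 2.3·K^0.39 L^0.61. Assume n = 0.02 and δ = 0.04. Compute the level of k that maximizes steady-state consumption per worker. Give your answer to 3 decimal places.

k_gold ≈ 84.264

Break-even investment rate: n + δ = 0.02 + 0.04 = 0.06.
Maximizing c = f(k) − (n+δ)·k gives f'(k) = n+δ, i.e. 0.39·2.3·k^(0.39−1) = 0.06, so k_gold = (0.39·2.3/0.06)^(1/0.61) ≈ 84.2639.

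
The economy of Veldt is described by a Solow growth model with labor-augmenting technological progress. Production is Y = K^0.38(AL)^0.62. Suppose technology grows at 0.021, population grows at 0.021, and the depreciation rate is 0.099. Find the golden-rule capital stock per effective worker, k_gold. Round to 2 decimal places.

Capital per effective worker breaks even when investment replaces (n + g + δ)·k; here n + g + δ = 0.141.
Maximizing c = f(k) − (n+g+δ)·k gives f'(k) = n+g+δ, i.e. 0.38·k^(0.38−1) = 0.141, so k_gold = (0.38/0.141)^(1/0.62) ≈ 4.9483.

k_gold ≈ 4.95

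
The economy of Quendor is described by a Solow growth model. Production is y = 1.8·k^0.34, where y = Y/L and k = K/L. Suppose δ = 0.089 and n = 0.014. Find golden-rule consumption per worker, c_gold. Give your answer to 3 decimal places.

Capital per worker breaks even when investment replaces (n + δ)·k; here n + δ = 0.103.
At the golden rule the marginal product of capital equals n+δ: 0.34·1.8·k^(0.34−1) = 0.103. Solving, k_gold = (0.34·1.8/0.103)^(1/0.66) ≈ 14.8798.
y_gold = 1.8·14.8798^0.34 ≈ 4.5077.
c_gold = y_gold − (n+δ)·k_gold = 4.5077 − 0.103·14.8798 ≈ 2.9751.

c_gold ≈ 2.975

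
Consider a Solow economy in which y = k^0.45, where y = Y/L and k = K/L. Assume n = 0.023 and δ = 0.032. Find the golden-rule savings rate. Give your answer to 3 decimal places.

s_gold = 0.450

n + δ = 0.023 + 0.032 = 0.055.
At the golden rule MPK = n+δ, and in any Cobb-Douglas steady state s = (n+δ)·k/y = MPK·k/y = capital's share 0.45.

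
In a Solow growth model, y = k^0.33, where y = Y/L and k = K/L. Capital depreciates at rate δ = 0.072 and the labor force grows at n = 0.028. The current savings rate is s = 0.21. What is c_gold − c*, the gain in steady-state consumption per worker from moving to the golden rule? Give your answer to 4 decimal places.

Δc ≈ 0.0678

Capital per worker breaks even when investment replaces (n + δ)·k; here n + δ = 0.1.
Current steady state (s = 0.21): k* = (0.21/0.1)^(1/0.67) ≈ 3.0264, y* = 3.0264^0.33 ≈ 1.4411, c* = (1−0.21)·1.4411 ≈ 1.1385.
Setting f'(k) = n+δ gives 0.33·k^(0.33−1) = 0.1, hence k_gold = (0.33/0.1)^(1/0.67) ≈ 5.9416.
y_gold = 5.9416^0.33 ≈ 1.8005, c_gold = y_gold − 0.1·k_gold ≈ 1.2063.
Gain: Δc = 1.2063 − 1.1385 ≈ 0.0678.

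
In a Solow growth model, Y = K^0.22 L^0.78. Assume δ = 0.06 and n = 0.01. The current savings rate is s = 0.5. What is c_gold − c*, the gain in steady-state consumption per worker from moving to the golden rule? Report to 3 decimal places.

Δc ≈ 0.207

Break-even investment rate: n + δ = 0.01 + 0.06 = 0.07.
Current steady state (s = 0.5): k* = (0.5/0.07)^(1/0.78) ≈ 12.4368, y* = 12.4368^0.22 ≈ 1.7411, c* = (1−0.5)·1.7411 ≈ 0.8706.
At the golden rule the marginal product of capital equals n+δ: 0.22·k^(0.22−1) = 0.07. Solving, k_gold = (0.22/0.07)^(1/0.78) ≈ 4.3411.
y_gold = 4.3411^0.22 ≈ 1.3812, c_gold = y_gold − 0.07·k_gold ≈ 1.0774.
Gain: Δc = 1.0774 − 0.8706 ≈ 0.2068.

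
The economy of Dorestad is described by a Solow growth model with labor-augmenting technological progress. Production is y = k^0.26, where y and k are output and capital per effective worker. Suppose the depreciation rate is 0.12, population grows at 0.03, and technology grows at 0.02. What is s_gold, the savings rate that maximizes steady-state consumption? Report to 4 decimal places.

s_gold = 0.2600

Capital per effective worker breaks even when investment replaces (n + g + δ)·k; here n + g + δ = 0.17.
At the golden rule MPK = n+g+δ, and in any Cobb-Douglas steady state s = (n+g+δ)·k/y = MPK·k/y = capital's share 0.26.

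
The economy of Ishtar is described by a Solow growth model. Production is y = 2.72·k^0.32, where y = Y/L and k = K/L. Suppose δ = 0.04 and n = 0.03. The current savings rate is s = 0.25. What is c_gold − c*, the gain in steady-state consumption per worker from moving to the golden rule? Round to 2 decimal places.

Δc ≈ 0.11

Capital per worker breaks even when investment replaces (n + δ)·k; here n + δ = 0.07.
Current steady state (s = 0.25): k* = (0.25·2.72/0.07)^(1/0.68) ≈ 28.3188, y* = 2.72·28.3188^0.32 ≈ 7.9293, c* = (1−0.25)·7.9293 ≈ 5.9469.
At the golden rule the marginal product of capital equals n+δ: 0.32·2.72·k^(0.32−1) = 0.07. Solving, k_gold = (0.32·2.72/0.07)^(1/0.68) ≈ 40.7133.
y_gold = 2.72·40.7133^0.32 ≈ 8.9060, c_gold = y_gold − 0.07·k_gold ≈ 6.0561.
Gain: Δc = 6.0561 − 5.9469 ≈ 0.1092.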